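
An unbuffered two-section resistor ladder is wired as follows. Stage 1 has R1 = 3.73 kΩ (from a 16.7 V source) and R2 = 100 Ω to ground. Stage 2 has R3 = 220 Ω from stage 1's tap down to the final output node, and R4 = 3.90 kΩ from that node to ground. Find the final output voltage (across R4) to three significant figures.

Stage 2 presents R3+R4 = 4120 Ω as a load on stage 1's tap.
Stage 1's lower leg becomes R2‖(R3+R4) = 97.63 Ω, so V_mid = 16.7 × 97.63/3828 = 0.4260 V.
Stage 2 is itself unloaded: V_out = V_mid × R4/(R3+R4) = 0.4260 × 3900/4120 = 0.403 V.

V_out ≈ 0.403 V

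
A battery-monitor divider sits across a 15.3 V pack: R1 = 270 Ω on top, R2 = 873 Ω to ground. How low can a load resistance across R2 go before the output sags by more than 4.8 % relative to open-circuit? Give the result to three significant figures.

R_L(min) ≈ 4.09 kΩ

Output resistance R_th = R1‖R2 = (270 × 873)/1143 = 206.2 Ω.
The fractional drop is R_th/(R_th + R_L); requiring this ≤ 0.0480 gives R_L ≥ R_th(1/0.0480 − 1) = 206.2 × 19.83 = 4.09 kΩ.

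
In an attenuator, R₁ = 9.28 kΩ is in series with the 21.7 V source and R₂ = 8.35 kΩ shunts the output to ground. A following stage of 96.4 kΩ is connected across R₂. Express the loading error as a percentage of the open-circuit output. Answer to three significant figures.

4.36 %

The divider's output (Thévenin) resistance is R₁‖R₂ = 4.395 kΩ.
Fractional drop under load = R_th/(R_th + R_L) = 4.395 / (4.395 + 96.4) = 0.04361.
So the output falls by 4.36 %.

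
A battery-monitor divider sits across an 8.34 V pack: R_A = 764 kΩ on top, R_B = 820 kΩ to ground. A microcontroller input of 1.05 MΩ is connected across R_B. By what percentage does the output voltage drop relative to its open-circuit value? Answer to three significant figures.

27.4 %

The divider's output (Thévenin) resistance is R_A‖R_B = 395.5 kΩ.
Fractional drop under load = R_th/(R_th + R_L) = 395.5 / (395.5 + 1050) = 0.2736.
So the output falls by 27.4 %.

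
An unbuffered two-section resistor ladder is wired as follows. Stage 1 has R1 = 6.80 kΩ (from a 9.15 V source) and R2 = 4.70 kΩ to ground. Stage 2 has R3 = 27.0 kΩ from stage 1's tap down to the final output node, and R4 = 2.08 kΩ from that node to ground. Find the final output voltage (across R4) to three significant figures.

V_out ≈ 0.244 V

Stage 2 presents R3+R4 = 29.08 kΩ as a load on stage 1's tap.
Stage 1's lower leg becomes R2‖(R3+R4) = 4.046 kΩ, so V_mid = 9.15 × 4.046/10.85 = 3.413 V.
Stage 2 is itself unloaded: V_out = V_mid × R4/(R3+R4) = 3.413 × 2.08/29.08 = 0.244 V.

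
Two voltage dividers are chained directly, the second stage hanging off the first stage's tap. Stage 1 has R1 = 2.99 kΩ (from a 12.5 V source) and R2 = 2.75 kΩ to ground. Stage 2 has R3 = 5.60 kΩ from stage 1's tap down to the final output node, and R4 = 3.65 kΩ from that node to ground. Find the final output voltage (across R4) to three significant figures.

V_out ≈ 2.05 V

Stage 2 presents R3+R4 = 9.250 kΩ as a load on stage 1's tap.
Stage 1's lower leg becomes R2‖(R3+R4) = 2.120 kΩ, so V_mid = 12.5 × 2.120/5.110 = 5.186 V.
Stage 2 is itself unloaded: V_out = V_mid × R4/(R3+R4) = 5.186 × 3.65/9.250 = 2.05 V.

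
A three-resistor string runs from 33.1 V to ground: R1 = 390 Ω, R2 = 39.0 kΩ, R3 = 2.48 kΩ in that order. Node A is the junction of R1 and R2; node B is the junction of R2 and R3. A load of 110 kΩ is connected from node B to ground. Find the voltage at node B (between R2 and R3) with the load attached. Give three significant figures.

At node B, R3 is in parallel with the load: R3‖R_L = 2425 Ω.
Below node A the resistance is R2 + (R3‖R_L) = 41430 Ω, so V_A = 33.1 × 41430/41820 = 32.79 V.
Then V_B = V_A × (R3‖R_L)/(R2 + R3‖R_L) = 32.79 × 2425/41430 = 1.92 V.

V ≈ 1.92 V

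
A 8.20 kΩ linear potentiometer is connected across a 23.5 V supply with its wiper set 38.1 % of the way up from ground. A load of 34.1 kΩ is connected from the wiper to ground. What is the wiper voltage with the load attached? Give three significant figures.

V ≈ 8.47 V

The wiper splits the pot into (1−α)R = 5.076 kΩ above and αR = 3.124 kΩ below.
Lower section ‖ load = 2.862 kΩ.
V_wiper = 23.5 × 2.862/(5.076 + 2.862) = 8.47 V.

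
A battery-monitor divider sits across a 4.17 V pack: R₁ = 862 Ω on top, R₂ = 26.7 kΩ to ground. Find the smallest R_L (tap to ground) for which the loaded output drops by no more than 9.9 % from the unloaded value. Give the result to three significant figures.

R_L(min) ≈ 7.60 kΩ

Output resistance R_th = R₁‖R₂ = (862 × 26700)/27560 = 835.0 Ω.
The fractional drop is R_th/(R_th + R_L); requiring this ≤ 0.0990 gives R_L ≥ R_th(1/0.0990 − 1) = 835.0 × 9.101 = 7.60 kΩ.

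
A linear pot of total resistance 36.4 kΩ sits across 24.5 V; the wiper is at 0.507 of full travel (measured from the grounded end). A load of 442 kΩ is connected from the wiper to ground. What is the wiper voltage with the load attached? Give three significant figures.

V ≈ 12.2 V

The wiper splits the pot into (1−α)R = 17.95 kΩ above and αR = 18.45 kΩ below.
Lower section ‖ load = 17.72 kΩ.
V_wiper = 24.5 × 17.72/(17.95 + 17.72) = 12.2 V.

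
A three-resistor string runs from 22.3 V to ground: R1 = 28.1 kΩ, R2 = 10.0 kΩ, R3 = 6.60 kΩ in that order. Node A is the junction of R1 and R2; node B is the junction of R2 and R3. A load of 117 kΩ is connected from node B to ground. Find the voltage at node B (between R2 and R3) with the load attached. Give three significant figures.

At node B, R3 is in parallel with the load: R3‖R_L = 6.248 kΩ.
Below node A the resistance is R2 + (R3‖R_L) = 16.25 kΩ, so V_A = 22.3 × 16.25/44.35 = 8.170 V.
Then V_B = V_A × (R3‖R_L)/(R2 + R3‖R_L) = 8.170 × 6.248/16.25 = 3.14 V.

V ≈ 3.14 V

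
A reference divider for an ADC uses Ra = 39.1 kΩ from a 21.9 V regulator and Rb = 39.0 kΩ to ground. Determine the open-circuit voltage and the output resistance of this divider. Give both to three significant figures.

V_th is the open-circuit tap voltage: 21.9 × 39.0/(39.1 + 39.0) = 10.9 V.
With the supply zeroed, Ra and Rb appear in parallel from the tap: R_th = Ra‖Rb = (39.1 × 39.0)/78.10 = 19.5 kΩ.

V_th = 10.9 V, R_th = 19.5 kΩ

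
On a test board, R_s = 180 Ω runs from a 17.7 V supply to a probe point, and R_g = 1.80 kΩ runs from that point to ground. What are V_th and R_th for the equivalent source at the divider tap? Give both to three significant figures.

V_th = 16.1 V, R_th = 164 Ω

V_th is the open-circuit tap voltage: 17.7 × 1800/(180 + 1800) = 16.1 V.
With the supply zeroed, R_s and R_g appear in parallel from the tap: R_th = R_s‖R_g = (180 × 1800)/1980 = 164 Ω.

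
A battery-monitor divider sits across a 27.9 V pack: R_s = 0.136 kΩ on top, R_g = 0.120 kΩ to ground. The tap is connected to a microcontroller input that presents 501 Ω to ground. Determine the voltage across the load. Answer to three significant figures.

The load sits in parallel with R_g: R_g‖R_L = (120 × 501) / (120 + 501) = 96.81 Ω.
V_out = 27.9 × 96.81 / (136 + 96.81) = 27.9 × 96.81/232.8 = 11.6 V.

V_out ≈ 11.6 V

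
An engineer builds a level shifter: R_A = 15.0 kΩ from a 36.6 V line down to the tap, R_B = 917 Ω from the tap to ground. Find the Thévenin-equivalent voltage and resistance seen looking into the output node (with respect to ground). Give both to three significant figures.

V_th is the open-circuit tap voltage: 36.6 × 917/(15000 + 917) = 2.11 V.
With the supply zeroed, R_A and R_B appear in parallel from the tap: R_th = R_A‖R_B = (15000 × 917)/15920 = 864 Ω.

V_th = 2.11 V, R_th = 864 Ω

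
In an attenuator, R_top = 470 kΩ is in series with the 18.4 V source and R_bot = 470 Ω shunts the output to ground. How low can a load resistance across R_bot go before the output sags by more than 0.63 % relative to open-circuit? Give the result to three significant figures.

R_L(min) ≈ 74.1 kΩ

Output resistance R_th = R_top‖R_bot = (470000 × 470)/470500 = 469.5 Ω.
The fractional drop is R_th/(R_th + R_L); requiring this ≤ 0.00630 gives R_L ≥ R_th(1/0.00630 − 1) = 469.5 × 157.7 = 74.1 kΩ.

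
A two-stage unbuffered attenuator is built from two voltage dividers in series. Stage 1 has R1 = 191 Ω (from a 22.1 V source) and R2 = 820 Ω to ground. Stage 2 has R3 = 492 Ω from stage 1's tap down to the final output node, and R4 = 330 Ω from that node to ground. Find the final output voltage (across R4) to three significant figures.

Stage 2 presents R3+R4 = 822.0 Ω as a load on stage 1's tap.
Stage 1's lower leg becomes R2‖(R3+R4) = 410.5 Ω, so V_mid = 22.1 × 410.5/601.5 = 15.08 V.
Stage 2 is itself unloaded: V_out = V_mid × R4/(R3+R4) = 15.08 × 330/822.0 = 6.05 V.

V_out ≈ 6.05 V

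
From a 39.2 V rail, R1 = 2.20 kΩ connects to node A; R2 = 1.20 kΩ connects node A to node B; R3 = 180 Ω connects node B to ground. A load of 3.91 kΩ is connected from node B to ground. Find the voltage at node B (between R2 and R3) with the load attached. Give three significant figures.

V ≈ 1.89 V

At node B, R3 is in parallel with the load: R3‖R_L = 172.1 Ω.
Below node A the resistance is R2 + (R3‖R_L) = 1372 Ω, so V_A = 39.2 × 1372/3572 = 15.06 V.
Then V_B = V_A × (R3‖R_L)/(R2 + R3‖R_L) = 15.06 × 172.1/1372 = 1.89 V.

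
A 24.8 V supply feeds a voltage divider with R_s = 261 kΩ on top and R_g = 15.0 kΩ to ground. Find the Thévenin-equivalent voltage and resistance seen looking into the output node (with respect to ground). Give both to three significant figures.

V_th is the open-circuit tap voltage: 24.8 × 15.0/(261 + 15.0) = 1.35 V.
With the supply zeroed, R_s and R_g appear in parallel from the tap: R_th = R_s‖R_g = (261 × 15.0)/276.0 = 14.2 kΩ.

V_th = 1.35 V, R_th = 14.2 kΩ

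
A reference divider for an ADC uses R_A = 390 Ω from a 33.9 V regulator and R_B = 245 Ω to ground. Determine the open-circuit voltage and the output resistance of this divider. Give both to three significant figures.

V_th is the open-circuit tap voltage: 33.9 × 245/(390 + 245) = 13.1 V.
With the supply zeroed, R_A and R_B appear in parallel from the tap: R_th = R_A‖R_B = (390 × 245)/635.0 = 150 Ω.

V_th = 13.1 V, R_th = 150 Ω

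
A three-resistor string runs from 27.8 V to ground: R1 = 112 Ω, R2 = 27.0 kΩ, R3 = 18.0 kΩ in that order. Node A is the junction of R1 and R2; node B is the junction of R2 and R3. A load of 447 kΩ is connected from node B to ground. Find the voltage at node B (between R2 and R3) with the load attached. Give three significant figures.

V ≈ 10.8 V

At node B, R3 is in parallel with the load: R3‖R_L = 17300 Ω.
Below node A the resistance is R2 + (R3‖R_L) = 44300 Ω, so V_A = 27.8 × 44300/44420 = 27.73 V.
Then V_B = V_A × (R3‖R_L)/(R2 + R3‖R_L) = 27.73 × 17300/44300 = 10.8 V.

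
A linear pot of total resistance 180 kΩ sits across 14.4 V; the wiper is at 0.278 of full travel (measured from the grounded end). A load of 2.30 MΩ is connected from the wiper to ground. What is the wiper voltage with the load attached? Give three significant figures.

V ≈ 3.94 V

The wiper splits the pot into (1−α)R = 130.0 kΩ above and αR = 50.04 kΩ below.
Lower section ‖ load = 48.97 kΩ.
V_wiper = 14.4 × 48.97/(130.0 + 48.97) = 3.94 V.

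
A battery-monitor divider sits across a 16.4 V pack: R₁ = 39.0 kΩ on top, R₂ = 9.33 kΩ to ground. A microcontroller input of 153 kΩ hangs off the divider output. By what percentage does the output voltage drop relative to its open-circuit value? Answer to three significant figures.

4.69 %

The divider's output (Thévenin) resistance is R₁‖R₂ = 7.529 kΩ.
Fractional drop under load = R_th/(R_th + R_L) = 7.529 / (7.529 + 153) = 0.04690.
So the output falls by 4.69 %.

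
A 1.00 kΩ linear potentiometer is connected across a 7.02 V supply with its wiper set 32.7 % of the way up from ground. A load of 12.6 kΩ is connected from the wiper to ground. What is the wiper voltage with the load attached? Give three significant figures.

The wiper splits the pot into (1−α)R = 673.0 Ω above and αR = 327.0 Ω below.
Lower section ‖ load = 318.7 Ω.
V_wiper = 7.02 × 318.7/(673.0 + 318.7) = 2.26 V.

V ≈ 2.26 V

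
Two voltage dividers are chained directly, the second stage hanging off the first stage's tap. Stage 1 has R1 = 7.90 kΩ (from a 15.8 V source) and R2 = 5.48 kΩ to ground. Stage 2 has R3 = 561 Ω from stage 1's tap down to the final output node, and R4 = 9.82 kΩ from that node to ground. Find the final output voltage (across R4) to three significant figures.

Stage 2 presents R3+R4 = 10380 Ω as a load on stage 1's tap.
Stage 1's lower leg becomes R2‖(R3+R4) = 3587 Ω, so V_mid = 15.8 × 3587/11490 = 4.933 V.
Stage 2 is itself unloaded: V_out = V_mid × R4/(R3+R4) = 4.933 × 9820/10380 = 4.67 V.

V_out ≈ 4.67 V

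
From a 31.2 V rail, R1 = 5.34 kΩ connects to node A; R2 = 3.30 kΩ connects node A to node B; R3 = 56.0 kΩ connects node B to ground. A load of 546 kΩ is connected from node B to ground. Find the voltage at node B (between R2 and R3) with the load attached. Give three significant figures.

V ≈ 26.7 V

At node B, R3 is in parallel with the load: R3‖R_L = 50.79 kΩ.
Below node A the resistance is R2 + (R3‖R_L) = 54.09 kΩ, so V_A = 31.2 × 54.09/59.43 = 28.40 V.
Then V_B = V_A × (R3‖R_L)/(R2 + R3‖R_L) = 28.40 × 50.79/54.09 = 26.7 V.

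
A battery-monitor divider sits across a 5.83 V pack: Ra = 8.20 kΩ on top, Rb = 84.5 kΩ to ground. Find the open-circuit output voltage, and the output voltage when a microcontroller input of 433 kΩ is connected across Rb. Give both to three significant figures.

Open-circuit: V = 5.83 × 84.5/(8.20 + 84.5) = 5.31 V.
With the load, Rb becomes Rb‖R_L = 70.70 kΩ, so V = 5.83 × 70.70/78.90 = 5.22 V.

Unloaded: 5.31 V; loaded: 5.22 V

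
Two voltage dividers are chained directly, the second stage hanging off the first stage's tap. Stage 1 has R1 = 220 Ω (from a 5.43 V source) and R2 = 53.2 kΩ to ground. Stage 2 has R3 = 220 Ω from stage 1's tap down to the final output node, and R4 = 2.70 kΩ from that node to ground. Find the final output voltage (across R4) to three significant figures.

Stage 2 presents R3+R4 = 2920 Ω as a load on stage 1's tap.
Stage 1's lower leg becomes R2‖(R3+R4) = 2768 Ω, so V_mid = 5.43 × 2768/2988 = 5.030 V.
Stage 2 is itself unloaded: V_out = V_mid × R4/(R3+R4) = 5.030 × 2700/2920 = 4.65 V.

V_out ≈ 4.65 V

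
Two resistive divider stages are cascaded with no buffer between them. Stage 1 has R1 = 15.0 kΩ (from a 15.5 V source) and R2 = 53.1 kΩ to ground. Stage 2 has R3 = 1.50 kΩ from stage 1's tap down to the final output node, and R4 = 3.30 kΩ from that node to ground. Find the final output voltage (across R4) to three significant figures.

V_out ≈ 2.42 V

Stage 2 presents R3+R4 = 4.800 kΩ as a load on stage 1's tap.
Stage 1's lower leg becomes R2‖(R3+R4) = 4.402 kΩ, so V_mid = 15.5 × 4.402/19.40 = 3.517 V.
Stage 2 is itself unloaded: V_out = V_mid × R4/(R3+R4) = 3.517 × 3.30/4.800 = 2.42 V.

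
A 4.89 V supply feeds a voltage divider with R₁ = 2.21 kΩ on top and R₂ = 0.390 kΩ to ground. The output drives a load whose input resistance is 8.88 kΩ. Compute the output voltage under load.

The load sits in parallel with R₂: R₂‖R_L = (390 × 8880) / (390 + 8880) = 373.6 Ω.
V_out = 4.89 × 373.6 / (2210 + 373.6) = 4.89 × 373.6/2584 = 0.707 V.
(Unloaded it would have been 0.733 V.)

V_out ≈ 0.707 V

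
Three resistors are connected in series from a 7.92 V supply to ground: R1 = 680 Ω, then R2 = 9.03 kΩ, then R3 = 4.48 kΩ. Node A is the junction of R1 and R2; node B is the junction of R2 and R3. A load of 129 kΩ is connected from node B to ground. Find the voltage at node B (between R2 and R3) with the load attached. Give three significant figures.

At node B, R3 is in parallel with the load: R3‖R_L = 4330 Ω.
Below node A the resistance is R2 + (R3‖R_L) = 13360 Ω, so V_A = 7.92 × 13360/14040 = 7.536 V.
Then V_B = V_A × (R3‖R_L)/(R2 + R3‖R_L) = 7.536 × 4330/13360 = 2.44 V.

V ≈ 2.44 V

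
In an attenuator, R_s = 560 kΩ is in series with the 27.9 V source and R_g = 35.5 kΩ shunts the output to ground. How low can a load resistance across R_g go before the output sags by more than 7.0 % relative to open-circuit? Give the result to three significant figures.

R_L(min) ≈ 444 kΩ

Output resistance R_th = R_s‖R_g = (560 × 35.5)/595.5 = 33.38 kΩ.
The fractional drop is R_th/(R_th + R_L); requiring this ≤ 0.0700 gives R_L ≥ R_th(1/0.0700 − 1) = 33.38 × 13.29 = 444 kΩ.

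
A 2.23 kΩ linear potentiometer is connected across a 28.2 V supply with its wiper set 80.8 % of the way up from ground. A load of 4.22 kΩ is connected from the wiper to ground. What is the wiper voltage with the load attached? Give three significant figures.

V ≈ 21.1 V

The wiper splits the pot into (1−α)R = 428.2 Ω above and αR = 1802 Ω below.
Lower section ‖ load = 1263 Ω.
V_wiper = 28.2 × 1263/(428.2 + 1263) = 21.1 V.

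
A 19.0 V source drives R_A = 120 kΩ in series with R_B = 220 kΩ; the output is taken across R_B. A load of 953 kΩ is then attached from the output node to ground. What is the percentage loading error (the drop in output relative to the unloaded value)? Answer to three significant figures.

7.53 %

The divider's output (Thévenin) resistance is R_A‖R_B = 77.65 kΩ.
Fractional drop under load = R_th/(R_th + R_L) = 77.65 / (77.65 + 953) = 0.07534.
So the output falls by 7.53 %.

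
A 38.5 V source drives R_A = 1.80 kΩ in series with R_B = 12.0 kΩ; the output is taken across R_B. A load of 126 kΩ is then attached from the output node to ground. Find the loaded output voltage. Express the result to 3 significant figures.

The load sits in parallel with R_B: R_B‖R_L = (12.0 × 126) / (12.0 + 126) = 10.96 kΩ.
V_out = 38.5 × 10.96 / (1.80 + 10.96) = 38.5 × 10.96/12.76 = 33.1 V.
(Unloaded it would have been 33.5 V.)

V_out ≈ 33.1 V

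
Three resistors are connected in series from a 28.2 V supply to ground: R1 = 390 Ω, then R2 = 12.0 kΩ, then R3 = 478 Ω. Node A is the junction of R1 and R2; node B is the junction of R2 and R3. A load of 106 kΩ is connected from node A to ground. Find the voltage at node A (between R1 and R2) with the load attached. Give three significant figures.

V ≈ 27.2 V

Below node A the series string R2+R3 = 12480 Ω sits in parallel with the 106000 Ω load: 11160 Ω.
V_A = 28.2 × 11160/(390 + 11160) = 27.2 V.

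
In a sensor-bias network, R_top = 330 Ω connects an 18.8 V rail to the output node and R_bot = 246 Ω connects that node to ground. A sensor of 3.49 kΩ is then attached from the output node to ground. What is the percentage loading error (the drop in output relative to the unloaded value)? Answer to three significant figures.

3.88 %

The divider's output (Thévenin) resistance is R_top‖R_bot = 140.9 Ω.
Fractional drop under load = R_th/(R_th + R_L) = 140.9 / (140.9 + 3490) = 0.03882.
So the output falls by 3.88 %.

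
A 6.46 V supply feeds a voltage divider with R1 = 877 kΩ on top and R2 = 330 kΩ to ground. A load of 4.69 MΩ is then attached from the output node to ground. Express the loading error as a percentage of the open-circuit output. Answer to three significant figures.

The divider's output (Thévenin) resistance is R1‖R2 = 239.8 kΩ.
Fractional drop under load = R_th/(R_th + R_L) = 239.8 / (239.8 + 4690) = 0.04864.
So the output falls by 4.86 %.

4.86 %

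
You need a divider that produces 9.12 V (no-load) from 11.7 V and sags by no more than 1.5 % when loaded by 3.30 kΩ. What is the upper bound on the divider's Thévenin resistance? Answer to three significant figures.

Loading drop = R_th/(R_th + R_L) ≤ 0.0150, so R_th ≤ R_L · ε/(1−ε) = 3.30 kΩ × 0.0150/0.9850 = 50.3 Ω.

R_th ≤ 50.3 Ω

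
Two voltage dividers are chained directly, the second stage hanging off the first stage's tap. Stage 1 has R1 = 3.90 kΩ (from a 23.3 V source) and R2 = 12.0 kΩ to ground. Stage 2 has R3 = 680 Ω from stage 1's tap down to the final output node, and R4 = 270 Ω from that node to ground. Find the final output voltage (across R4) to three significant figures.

Stage 2 presents R3+R4 = 950.0 Ω as a load on stage 1's tap.
Stage 1's lower leg becomes R2‖(R3+R4) = 880.3 Ω, so V_mid = 23.3 × 880.3/4780 = 4.291 V.
Stage 2 is itself unloaded: V_out = V_mid × R4/(R3+R4) = 4.291 × 270/950.0 = 1.22 V.

V_out ≈ 1.22 V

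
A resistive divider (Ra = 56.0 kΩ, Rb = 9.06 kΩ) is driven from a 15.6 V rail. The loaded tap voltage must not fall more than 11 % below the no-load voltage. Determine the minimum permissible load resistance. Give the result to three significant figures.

R_L(min) ≈ 63.1 kΩ

Output resistance R_th = Ra‖Rb = (56.0 × 9.06)/65.06 = 7.798 kΩ.
The fractional drop is R_th/(R_th + R_L); requiring this ≤ 0.110 gives R_L ≥ R_th(1/0.110 − 1) = 7.798 × 8.091 = 63.1 kΩ.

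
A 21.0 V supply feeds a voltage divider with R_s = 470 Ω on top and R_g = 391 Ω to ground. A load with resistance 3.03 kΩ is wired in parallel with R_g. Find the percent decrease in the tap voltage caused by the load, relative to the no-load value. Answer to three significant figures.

6.58 %

The divider's output (Thévenin) resistance is R_s‖R_g = 213.4 Ω.
Fractional drop under load = R_th/(R_th + R_L) = 213.4 / (213.4 + 3030) = 0.06581.
So the output falls by 6.58 %.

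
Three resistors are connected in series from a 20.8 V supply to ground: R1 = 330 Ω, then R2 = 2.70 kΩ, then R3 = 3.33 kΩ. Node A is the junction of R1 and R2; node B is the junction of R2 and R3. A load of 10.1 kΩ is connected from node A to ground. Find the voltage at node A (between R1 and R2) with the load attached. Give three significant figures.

Below node A the series string R2+R3 = 6030 Ω sits in parallel with the 10100 Ω load: 3776 Ω.
V_A = 20.8 × 3776/(330 + 3776) = 19.1 V.

V ≈ 19.1 V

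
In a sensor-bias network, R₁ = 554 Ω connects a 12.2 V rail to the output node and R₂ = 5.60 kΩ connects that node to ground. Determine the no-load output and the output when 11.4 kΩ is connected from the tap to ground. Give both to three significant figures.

Unloaded: 11.1 V; loaded: 10.6 V

Open-circuit: V = 12.2 × 5600/(554 + 5600) = 11.1 V.
With the load, R₂ becomes R₂‖R_L = 3755 Ω, so V = 12.2 × 3755/4309 = 10.6 V.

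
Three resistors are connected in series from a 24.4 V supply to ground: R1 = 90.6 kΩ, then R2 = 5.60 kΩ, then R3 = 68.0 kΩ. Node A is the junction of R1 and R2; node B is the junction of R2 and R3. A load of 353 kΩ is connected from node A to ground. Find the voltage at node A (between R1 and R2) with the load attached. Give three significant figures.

Below node A the series string R2+R3 = 73.60 kΩ sits in parallel with the 353 kΩ load: 60.90 kΩ.
V_A = 24.4 × 60.90/(90.6 + 60.90) = 9.81 V.

V ≈ 9.81 V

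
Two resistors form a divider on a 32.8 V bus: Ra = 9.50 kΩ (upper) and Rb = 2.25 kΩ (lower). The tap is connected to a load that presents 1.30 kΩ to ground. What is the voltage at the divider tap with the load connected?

The load sits in parallel with Rb: Rb‖R_L = (2.25 × 1.30) / (2.25 + 1.30) = 0.8239 kΩ.
V_out = 32.8 × 0.8239 / (9.50 + 0.8239) = 32.8 × 0.8239/10.32 = 2.62 V.

V_out ≈ 2.62 V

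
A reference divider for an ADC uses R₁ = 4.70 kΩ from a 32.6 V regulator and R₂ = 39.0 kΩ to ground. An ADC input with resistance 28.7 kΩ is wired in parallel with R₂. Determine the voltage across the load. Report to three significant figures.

The load sits in parallel with R₂: R₂‖R_L = (39.0 × 28.7) / (39.0 + 28.7) = 16.53 kΩ.
V_out = 32.6 × 16.53 / (4.70 + 16.53) = 32.6 × 16.53/21.23 = 25.4 V.

V_out ≈ 25.4 V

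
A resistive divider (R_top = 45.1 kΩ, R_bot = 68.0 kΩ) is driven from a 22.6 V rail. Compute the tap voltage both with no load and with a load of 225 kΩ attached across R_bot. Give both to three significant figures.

Unloaded: 13.6 V; loaded: 12.1 V

Open-circuit: V = 22.6 × 68.0/(45.1 + 68.0) = 13.6 V.
With the load, R_bot becomes R_bot‖R_L = 52.22 kΩ, so V = 22.6 × 52.22/97.32 = 12.1 V.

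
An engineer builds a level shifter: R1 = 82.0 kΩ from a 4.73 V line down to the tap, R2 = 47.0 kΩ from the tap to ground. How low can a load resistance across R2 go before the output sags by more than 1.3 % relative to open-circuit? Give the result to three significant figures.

Output resistance R_th = R1‖R2 = (82.0 × 47.0)/129.0 = 29.88 kΩ.
The fractional drop is R_th/(R_th + R_L); requiring this ≤ 0.0130 gives R_L ≥ R_th(1/0.0130 − 1) = 29.88 × 75.92 = 2.27 MΩ.

R_L(min) ≈ 2.27 MΩ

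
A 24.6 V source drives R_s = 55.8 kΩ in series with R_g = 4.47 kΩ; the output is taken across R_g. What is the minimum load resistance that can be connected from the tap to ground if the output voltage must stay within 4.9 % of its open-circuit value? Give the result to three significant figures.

R_L(min) ≈ 80.3 kΩ

Output resistance R_th = R_s‖R_g = (55.8 × 4.47)/60.27 = 4.138 kΩ.
The fractional drop is R_th/(R_th + R_L); requiring this ≤ 0.0490 gives R_L ≥ R_th(1/0.0490 − 1) = 4.138 × 19.41 = 80.3 kΩ.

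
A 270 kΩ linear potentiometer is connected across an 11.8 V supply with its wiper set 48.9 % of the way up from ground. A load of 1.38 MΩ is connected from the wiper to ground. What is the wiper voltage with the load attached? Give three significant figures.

V ≈ 5.50 V

The wiper splits the pot into (1−α)R = 138.0 kΩ above and αR = 132.0 kΩ below.
Lower section ‖ load = 120.5 kΩ.
V_wiper = 11.8 × 120.5/(138.0 + 120.5) = 5.50 V.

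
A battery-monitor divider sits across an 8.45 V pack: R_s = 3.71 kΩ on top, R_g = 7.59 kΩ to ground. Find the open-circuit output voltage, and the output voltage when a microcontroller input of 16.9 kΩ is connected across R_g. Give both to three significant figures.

Open-circuit: V = 8.45 × 7.59/(3.71 + 7.59) = 5.68 V.
With the load, R_g becomes R_g‖R_L = 5.238 kΩ, so V = 8.45 × 5.238/8.948 = 4.95 V.

Unloaded: 5.68 V; loaded: 4.95 V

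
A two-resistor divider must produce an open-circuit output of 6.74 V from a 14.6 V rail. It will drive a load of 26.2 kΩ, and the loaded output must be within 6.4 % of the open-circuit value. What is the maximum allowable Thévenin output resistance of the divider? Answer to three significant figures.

Loading drop = R_th/(R_th + R_L) ≤ 0.0640, so R_th ≤ R_L · ε/(1−ε) = 26.2 kΩ × 0.0640/0.9360 = 1.79 kΩ.
(Any R1, R2 with R2/(R1+R2) = 0.462 and R1‖R2 ≤ 1.79 kΩ will meet the spec.)

R_th ≤ 1.79 kΩ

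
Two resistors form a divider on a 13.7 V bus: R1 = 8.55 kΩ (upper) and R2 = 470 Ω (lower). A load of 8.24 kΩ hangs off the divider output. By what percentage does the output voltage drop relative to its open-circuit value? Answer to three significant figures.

5.13 %

The divider's output (Thévenin) resistance is R1‖R2 = 445.5 Ω.
Fractional drop under load = R_th/(R_th + R_L) = 445.5 / (445.5 + 8240) = 0.05129.
So the output falls by 5.13 %.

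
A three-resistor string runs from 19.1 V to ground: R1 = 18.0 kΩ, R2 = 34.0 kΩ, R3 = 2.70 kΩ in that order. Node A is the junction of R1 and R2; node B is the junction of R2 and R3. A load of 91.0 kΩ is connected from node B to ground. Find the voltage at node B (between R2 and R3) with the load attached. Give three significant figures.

V ≈ 0.917 V

At node B, R3 is in parallel with the load: R3‖R_L = 2.622 kΩ.
Below node A the resistance is R2 + (R3‖R_L) = 36.62 kΩ, so V_A = 19.1 × 36.62/54.62 = 12.81 V.
Then V_B = V_A × (R3‖R_L)/(R2 + R3‖R_L) = 12.81 × 2.622/36.62 = 0.917 V.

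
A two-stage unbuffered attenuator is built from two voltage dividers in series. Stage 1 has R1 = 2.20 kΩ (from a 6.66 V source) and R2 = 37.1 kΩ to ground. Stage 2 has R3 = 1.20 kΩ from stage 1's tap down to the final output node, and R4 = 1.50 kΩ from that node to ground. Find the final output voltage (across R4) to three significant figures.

Stage 2 presents R3+R4 = 2.700 kΩ as a load on stage 1's tap.
Stage 1's lower leg becomes R2‖(R3+R4) = 2.517 kΩ, so V_mid = 6.66 × 2.517/4.717 = 3.554 V.
Stage 2 is itself unloaded: V_out = V_mid × R4/(R3+R4) = 3.554 × 1.50/2.700 = 1.97 V.

V_out ≈ 1.97 V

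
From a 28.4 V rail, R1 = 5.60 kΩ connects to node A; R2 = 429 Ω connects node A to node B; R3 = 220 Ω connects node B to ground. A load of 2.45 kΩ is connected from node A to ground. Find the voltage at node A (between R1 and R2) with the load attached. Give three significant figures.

V ≈ 2.38 V

Below node A the series string R2+R3 = 649.0 Ω sits in parallel with the 2450 Ω load: 513.1 Ω.
V_A = 28.4 × 513.1/(5600 + 513.1) = 2.38 V.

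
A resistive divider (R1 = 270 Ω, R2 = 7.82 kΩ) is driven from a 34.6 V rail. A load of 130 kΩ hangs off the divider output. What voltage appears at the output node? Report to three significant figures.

The load sits in parallel with R2: R2‖R_L = (7820 × 130000) / (7820 + 130000) = 7376 Ω.
V_out = 34.6 × 7376 / (270 + 7376) = 34.6 × 7376/7646 = 33.4 V.
(Unloaded it would have been 33.4 V.)

V_out ≈ 33.4 V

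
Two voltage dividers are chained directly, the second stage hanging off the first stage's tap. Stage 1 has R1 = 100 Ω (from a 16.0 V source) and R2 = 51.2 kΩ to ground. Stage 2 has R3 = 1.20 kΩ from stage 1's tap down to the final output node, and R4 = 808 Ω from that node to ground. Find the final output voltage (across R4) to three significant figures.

V_out ≈ 6.12 V

Stage 2 presents R3+R4 = 2008 Ω as a load on stage 1's tap.
Stage 1's lower leg becomes R2‖(R3+R4) = 1932 Ω, so V_mid = 16.0 × 1932/2032 = 15.21 V.
Stage 2 is itself unloaded: V_out = V_mid × R4/(R3+R4) = 15.21 × 808/2008 = 6.12 V.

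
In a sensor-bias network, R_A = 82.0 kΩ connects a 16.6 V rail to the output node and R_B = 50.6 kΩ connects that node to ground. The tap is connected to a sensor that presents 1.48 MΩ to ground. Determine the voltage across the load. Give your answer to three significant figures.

The load sits in parallel with R_B: R_B‖R_L = (50.6 × 1480) / (50.6 + 1480) = 48.93 kΩ.
V_out = 16.6 × 48.93 / (82.0 + 48.93) = 16.6 × 48.93/130.9 = 6.20 V.

V_out ≈ 6.20 V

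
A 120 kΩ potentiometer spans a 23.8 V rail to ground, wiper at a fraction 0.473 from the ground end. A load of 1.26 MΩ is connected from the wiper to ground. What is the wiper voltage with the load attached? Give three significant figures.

The wiper splits the pot into (1−α)R = 63.24 kΩ above and αR = 56.76 kΩ below.
Lower section ‖ load = 54.31 kΩ.
V_wiper = 23.8 × 54.31/(63.24 + 54.31) = 11.0 V.

V ≈ 11.0 V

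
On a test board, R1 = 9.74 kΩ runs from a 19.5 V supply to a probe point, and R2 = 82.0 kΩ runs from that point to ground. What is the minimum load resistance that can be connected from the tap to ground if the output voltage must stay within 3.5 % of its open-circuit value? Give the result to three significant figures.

R_L(min) ≈ 240 kΩ

Output resistance R_th = R1‖R2 = (9.74 × 82.0)/91.74 = 8.706 kΩ.
The fractional drop is R_th/(R_th + R_L); requiring this ≤ 0.0350 gives R_L ≥ R_th(1/0.0350 − 1) = 8.706 × 27.57 = 240 kΩ.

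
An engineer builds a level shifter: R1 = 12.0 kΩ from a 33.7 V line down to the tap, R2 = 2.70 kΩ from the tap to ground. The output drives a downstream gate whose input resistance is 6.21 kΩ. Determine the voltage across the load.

V_out ≈ 4.57 V

The load sits in parallel with R2: R2‖R_L = (2.70 × 6.21) / (2.70 + 6.21) = 1.882 kΩ.
V_out = 33.7 × 1.882 / (12.0 + 1.882) = 33.7 × 1.882/13.88 = 4.57 V.
(Unloaded it would have been 6.19 V.)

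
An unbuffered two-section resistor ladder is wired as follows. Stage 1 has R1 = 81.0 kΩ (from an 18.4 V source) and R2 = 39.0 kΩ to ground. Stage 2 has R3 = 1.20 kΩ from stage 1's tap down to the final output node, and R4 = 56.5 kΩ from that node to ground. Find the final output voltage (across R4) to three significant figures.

Stage 2 presents R3+R4 = 57.70 kΩ as a load on stage 1's tap.
Stage 1's lower leg becomes R2‖(R3+R4) = 23.27 kΩ, so V_mid = 18.4 × 23.27/104.3 = 4.106 V.
Stage 2 is itself unloaded: V_out = V_mid × R4/(R3+R4) = 4.106 × 56.5/57.70 = 4.02 V.

V_out ≈ 4.02 V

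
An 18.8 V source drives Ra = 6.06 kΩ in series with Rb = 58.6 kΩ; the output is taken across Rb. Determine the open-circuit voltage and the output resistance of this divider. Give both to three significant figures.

V_th is the open-circuit tap voltage: 18.8 × 58.6/(6.06 + 58.6) = 17.0 V.
With the supply zeroed, Ra and Rb appear in parallel from the tap: R_th = Ra‖Rb = (6.06 × 58.6)/64.66 = 5.49 kΩ.

V_th = 17.0 V, R_th = 5.49 kΩ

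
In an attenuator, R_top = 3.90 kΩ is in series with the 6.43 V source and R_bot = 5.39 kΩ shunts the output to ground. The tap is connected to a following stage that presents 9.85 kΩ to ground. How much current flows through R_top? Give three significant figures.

R_bot‖R_L = 3.484 kΩ, so the source sees R_top + R_bot‖R_L = 7.384 kΩ.
I = 6.43 V / 7.384 kΩ = 0.871 mA.

I ≈ 0.871 mA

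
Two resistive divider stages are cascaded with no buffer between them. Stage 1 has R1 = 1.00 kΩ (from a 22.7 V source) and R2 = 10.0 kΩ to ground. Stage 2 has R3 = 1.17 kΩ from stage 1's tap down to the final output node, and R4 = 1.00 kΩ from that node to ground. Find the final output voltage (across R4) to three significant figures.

V_out ≈ 6.70 V

Stage 2 presents R3+R4 = 2.170 kΩ as a load on stage 1's tap.
Stage 1's lower leg becomes R2‖(R3+R4) = 1.783 kΩ, so V_mid = 22.7 × 1.783/2.783 = 14.54 V.
Stage 2 is itself unloaded: V_out = V_mid × R4/(R3+R4) = 14.54 × 1.00/2.170 = 6.70 V.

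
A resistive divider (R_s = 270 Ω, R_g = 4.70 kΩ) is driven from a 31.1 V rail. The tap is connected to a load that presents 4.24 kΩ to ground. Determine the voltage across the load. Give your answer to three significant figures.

The load sits in parallel with R_g: R_g‖R_L = (4700 × 4240) / (4700 + 4240) = 2229 Ω.
V_out = 31.1 × 2229 / (270 + 2229) = 31.1 × 2229/2499 = 27.7 V.

V_out ≈ 27.7 V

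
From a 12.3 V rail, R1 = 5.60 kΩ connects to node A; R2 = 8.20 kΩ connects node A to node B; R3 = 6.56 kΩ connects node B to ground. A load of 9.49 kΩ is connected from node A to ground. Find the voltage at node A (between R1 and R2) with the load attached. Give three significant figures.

V ≈ 6.25 V

Below node A the series string R2+R3 = 14.76 kΩ sits in parallel with the 9.49 kΩ load: 5.776 kΩ.
V_A = 12.3 × 5.776/(5.60 + 5.776) = 6.25 V.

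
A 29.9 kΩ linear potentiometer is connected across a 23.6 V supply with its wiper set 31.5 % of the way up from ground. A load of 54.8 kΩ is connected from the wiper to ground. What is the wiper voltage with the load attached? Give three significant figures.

V ≈ 6.65 V

The wiper splits the pot into (1−α)R = 20.48 kΩ above and αR = 9.418 kΩ below.
Lower section ‖ load = 8.037 kΩ.
V_wiper = 23.6 × 8.037/(20.48 + 8.037) = 6.65 V.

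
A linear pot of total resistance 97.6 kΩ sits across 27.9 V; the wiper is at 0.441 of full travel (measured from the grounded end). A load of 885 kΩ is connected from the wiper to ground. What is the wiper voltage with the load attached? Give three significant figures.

V ≈ 12.0 V

The wiper splits the pot into (1−α)R = 54.56 kΩ above and αR = 43.04 kΩ below.
Lower section ‖ load = 41.05 kΩ.
V_wiper = 27.9 × 41.05/(54.56 + 41.05) = 12.0 V.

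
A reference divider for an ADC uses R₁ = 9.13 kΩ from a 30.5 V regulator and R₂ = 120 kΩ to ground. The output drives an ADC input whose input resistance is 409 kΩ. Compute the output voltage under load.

The load sits in parallel with R₂: R₂‖R_L = (120 × 409) / (120 + 409) = 92.78 kΩ.
V_out = 30.5 × 92.78 / (9.13 + 92.78) = 30.5 × 92.78/101.9 = 27.8 V.

V_out ≈ 27.8 V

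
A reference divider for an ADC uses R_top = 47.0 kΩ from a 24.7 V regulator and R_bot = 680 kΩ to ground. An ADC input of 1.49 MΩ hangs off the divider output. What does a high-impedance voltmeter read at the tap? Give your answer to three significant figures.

The load sits in parallel with R_bot: R_bot‖R_L = (680 × 1490) / (680 + 1490) = 466.9 kΩ.
V_out = 24.7 × 466.9 / (47.0 + 466.9) = 24.7 × 466.9/513.9 = 22.4 V.

V_out ≈ 22.4 V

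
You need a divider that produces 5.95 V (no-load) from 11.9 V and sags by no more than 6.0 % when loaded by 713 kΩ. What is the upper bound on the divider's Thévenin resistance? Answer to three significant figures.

Loading drop = R_th/(R_th + R_L) ≤ 0.0600, so R_th ≤ R_L · ε/(1−ε) = 713 kΩ × 0.0600/0.9400 = 45.5 kΩ.
(Any R1, R2 with R2/(R1+R2) = 0.500 and R1‖R2 ≤ 45.5 kΩ will meet the spec.)

R_th ≤ 45.5 kΩ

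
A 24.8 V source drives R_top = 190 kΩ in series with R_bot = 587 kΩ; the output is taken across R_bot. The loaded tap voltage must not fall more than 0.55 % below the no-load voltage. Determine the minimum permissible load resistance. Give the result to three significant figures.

R_L(min) ≈ 26.0 MΩ

Output resistance R_th = R_top‖R_bot = (190 × 587)/777.0 = 143.5 kΩ.
The fractional drop is R_th/(R_th + R_L); requiring this ≤ 0.00550 gives R_L ≥ R_th(1/0.00550 − 1) = 143.5 × 180.8 = 26.0 MΩ.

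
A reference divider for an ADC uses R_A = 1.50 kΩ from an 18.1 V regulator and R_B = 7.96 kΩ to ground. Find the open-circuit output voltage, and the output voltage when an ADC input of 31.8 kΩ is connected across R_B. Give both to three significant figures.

Unloaded: 15.2 V; loaded: 14.6 V

Open-circuit: V = 18.1 × 7.96/(1.50 + 7.96) = 15.2 V.
With the load, R_B becomes R_B‖R_L = 6.366 kΩ, so V = 18.1 × 6.366/7.866 = 14.6 V.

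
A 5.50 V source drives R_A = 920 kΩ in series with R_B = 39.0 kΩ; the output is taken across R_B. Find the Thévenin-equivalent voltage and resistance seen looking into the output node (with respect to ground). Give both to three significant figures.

V_th is the open-circuit tap voltage: 5.50 × 39.0/(920 + 39.0) = 0.224 V.
With the supply zeroed, R_A and R_B appear in parallel from the tap: R_th = R_A‖R_B = (920 × 39.0)/959.0 = 37.4 kΩ.

V_th = 0.224 V, R_th = 37.4 kΩ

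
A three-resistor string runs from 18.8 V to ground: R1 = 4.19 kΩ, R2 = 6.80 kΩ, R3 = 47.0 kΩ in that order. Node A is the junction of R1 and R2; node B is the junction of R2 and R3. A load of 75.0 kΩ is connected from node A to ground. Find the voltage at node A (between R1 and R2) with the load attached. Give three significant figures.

V ≈ 16.6 V

Below node A the series string R2+R3 = 53.80 kΩ sits in parallel with the 75.0 kΩ load: 31.33 kΩ.
V_A = 18.8 × 31.33/(4.19 + 31.33) = 16.6 V.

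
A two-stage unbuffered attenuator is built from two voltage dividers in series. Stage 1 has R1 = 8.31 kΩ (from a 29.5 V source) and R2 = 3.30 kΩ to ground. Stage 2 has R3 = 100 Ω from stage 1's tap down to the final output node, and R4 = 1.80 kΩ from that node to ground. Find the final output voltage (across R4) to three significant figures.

V_out ≈ 3.54 V

Stage 2 presents R3+R4 = 1900 Ω as a load on stage 1's tap.
Stage 1's lower leg becomes R2‖(R3+R4) = 1206 Ω, so V_mid = 29.5 × 1206/9516 = 3.738 V.
Stage 2 is itself unloaded: V_out = V_mid × R4/(R3+R4) = 3.738 × 1800/1900 = 3.54 V.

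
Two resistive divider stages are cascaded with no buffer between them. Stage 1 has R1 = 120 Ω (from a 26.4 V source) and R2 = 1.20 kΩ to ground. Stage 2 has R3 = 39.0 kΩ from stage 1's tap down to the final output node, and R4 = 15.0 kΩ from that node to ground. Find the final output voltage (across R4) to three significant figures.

V_out ≈ 6.65 V

Stage 2 presents R3+R4 = 54000 Ω as a load on stage 1's tap.
Stage 1's lower leg becomes R2‖(R3+R4) = 1174 Ω, so V_mid = 26.4 × 1174/1294 = 23.95 V.
Stage 2 is itself unloaded: V_out = V_mid × R4/(R3+R4) = 23.95 × 15000/54000 = 6.65 V.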